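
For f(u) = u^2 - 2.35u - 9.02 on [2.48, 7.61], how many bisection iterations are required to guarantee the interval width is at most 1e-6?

Initial width b − a = 7.61 − 2.48 = 5.130000.
After n steps the width is (b−a)/2^n; need (b−a)/2^n ≤ 1e-6.
So n ≥ log₂(5.130000/1e-6) = log₂(5130000.0000) ≈ 22.2905.
Hence n = 23.

23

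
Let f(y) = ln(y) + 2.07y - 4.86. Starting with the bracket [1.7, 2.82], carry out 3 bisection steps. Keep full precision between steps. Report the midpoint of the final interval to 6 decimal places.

f(1.700000) = -0.810372, f(2.820000) = 2.014137 (opposite signs)
step 1: m = 2.260000, f(m) = 0.633565 > 0 → root in [1.700000, 2.260000]
step 2: m = 1.980000, f(m) = -0.078303 < 0 → root in [1.980000, 2.260000]
step 3: m = 2.120000, f(m) = 0.279816 > 0 → root in [1.980000, 2.120000]
Midpoint of [1.980000, 2.120000] = 2.050000

2.050000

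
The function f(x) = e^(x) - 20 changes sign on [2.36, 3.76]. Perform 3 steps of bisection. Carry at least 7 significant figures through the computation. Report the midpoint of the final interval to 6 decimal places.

f(2.360000) = -9.409049, f(3.760000) = 22.948426 (opposite signs)
step 1: m = 3.060000, f(m) = 1.327557 > 0 → root in [2.360000, 3.060000]
step 2: m = 2.710000, f(m) = -4.970724 < 0 → root in [2.710000, 3.060000]
step 3: m = 2.885000, f(m) = -2.096432 < 0 → root in [2.885000, 3.060000]
Midpoint of [2.885000, 3.060000] = 2.972500

2.972500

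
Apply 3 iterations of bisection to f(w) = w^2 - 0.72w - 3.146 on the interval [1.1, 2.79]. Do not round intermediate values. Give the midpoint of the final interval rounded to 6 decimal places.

f(1.100000) = -2.728000, f(2.790000) = 2.629300 (opposite signs)
step 1: m = 1.945000, f(m) = -0.763375 < 0 → root in [1.945000, 2.790000]
step 2: m = 2.367500, f(m) = 0.754456 > 0 → root in [1.945000, 2.367500]
step 3: m = 2.156250, f(m) = -0.049086 < 0 → root in [2.156250, 2.367500]
Midpoint of [2.156250, 2.367500] = 2.261875

2.261875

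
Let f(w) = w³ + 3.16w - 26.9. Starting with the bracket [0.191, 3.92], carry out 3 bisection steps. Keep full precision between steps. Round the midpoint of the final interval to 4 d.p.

f(0.191000) = -26.289472, f(3.920000) = 45.723488 (opposite signs)
step 1: m = 2.055500, f(m) = -11.719968 < 0 → root in [2.055500, 3.920000]
step 2: m = 2.987750, f(m) = 9.211889 > 0 → root in [2.055500, 2.987750]
step 3: m = 2.521625, f(m) = -2.897679 < 0 → root in [2.521625, 2.987750]
Midpoint of [2.521625, 2.987750] = 2.754688

2.7547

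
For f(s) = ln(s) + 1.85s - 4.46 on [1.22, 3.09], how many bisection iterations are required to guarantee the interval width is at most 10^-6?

21

Initial width b − a = 3.09 − 1.22 = 1.870000.
After n steps the width is (b−a)/2^n; need (b−a)/2^n ≤ 10^-6.
So n ≥ log₂(1.870000/10^-6) = log₂(1870000.0000) ≈ 20.8346.
Hence n = 21.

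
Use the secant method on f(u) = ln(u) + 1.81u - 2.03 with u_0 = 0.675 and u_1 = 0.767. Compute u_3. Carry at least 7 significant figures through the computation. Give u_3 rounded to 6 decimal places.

f(u_0) = -1.201293, f(u_1) = -0.906998
u_2 = 0.767000 - (-0.906998)·(0.767000 - 0.675000)/(-0.906998 - (-1.201293)) = 1.050539; f(u_2) = -0.079221
u_3 = 1.050539 - (-0.079221)·(1.050539 - 0.767000)/(-0.079221 - (-0.906998)) = 1.077675; f(u_3) = -0.004603

1.077675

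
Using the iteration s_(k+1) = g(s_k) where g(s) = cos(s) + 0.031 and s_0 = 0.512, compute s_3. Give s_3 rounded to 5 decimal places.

0.82682

s_1 = g(0.512000) = 0.902766
s_2 = g(0.902766) = 0.650441
s_3 = g(0.650441) = 0.826817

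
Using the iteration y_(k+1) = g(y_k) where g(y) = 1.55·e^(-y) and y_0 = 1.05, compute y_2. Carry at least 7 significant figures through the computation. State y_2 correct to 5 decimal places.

y_1 = g(1.050000) = 0.542404
y_2 = g(0.542404) = 0.901091

0.90109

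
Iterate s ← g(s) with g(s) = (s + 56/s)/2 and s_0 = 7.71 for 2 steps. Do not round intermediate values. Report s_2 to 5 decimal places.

7.48332

s_1 = g(7.710000) = 7.486647
s_2 = g(7.486647) = 7.483316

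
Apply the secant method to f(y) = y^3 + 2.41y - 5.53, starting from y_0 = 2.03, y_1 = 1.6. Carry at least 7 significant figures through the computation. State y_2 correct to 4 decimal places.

1.4037

f(y_0) = 7.727727, f(y_1) = 2.422000
y_2 = 1.600000 - (2.422000)·(1.600000 - 2.030000)/(2.422000 - (7.727727)) = 1.403710; f(y_2) = 0.618816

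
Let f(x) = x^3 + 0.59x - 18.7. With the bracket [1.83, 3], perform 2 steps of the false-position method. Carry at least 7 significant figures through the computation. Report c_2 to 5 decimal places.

f(1.830000) = -11.491813, f(3.000000) = 10.070000
step 1: c = 2.453576, f(c) = -2.481783 < 0 → new bracket [2.453576, 3.000000]
step 2: c = 2.561617, f(c) = -0.379626 < 0 → new bracket [2.561617, 3.000000]

2.56162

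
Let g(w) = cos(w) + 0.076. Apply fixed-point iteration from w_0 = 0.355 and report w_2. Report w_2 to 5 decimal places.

w_1 = g(0.355000) = 1.013646
w_2 = g(1.013646) = 0.604769

0.60477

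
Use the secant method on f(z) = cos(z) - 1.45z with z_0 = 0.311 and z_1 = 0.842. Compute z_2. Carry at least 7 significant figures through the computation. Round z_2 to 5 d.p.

0.56296

f(z_0) = 0.501078, f(z_1) = -0.554928
z_2 = 0.842000 - (-0.554928)·(0.842000 - 0.311000)/(-0.554928 - (0.501078)) = 0.562961; f(z_2) = 0.029385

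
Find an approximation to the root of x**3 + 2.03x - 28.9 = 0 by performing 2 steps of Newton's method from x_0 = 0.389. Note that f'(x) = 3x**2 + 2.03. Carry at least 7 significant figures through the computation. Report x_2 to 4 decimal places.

7.8198

Newton update: x ← x − f(x)/f'(x).
x_0 = 0.389000: f = -28.051466, f' = 2.483963 → x_1 = 0.389000 - (-28.051466)/(2.483963) = 11.682029
x_1 = 11.682029: f = 1589.058688, f' = 411.439403 → x_2 = 11.682029 - (1589.058688)/(411.439403) = 7.819835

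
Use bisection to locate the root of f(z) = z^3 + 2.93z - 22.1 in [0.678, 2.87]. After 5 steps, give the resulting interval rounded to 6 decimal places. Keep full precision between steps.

[2.459000, 2.527500]

f(0.678000) = -19.801794, f(2.870000) = 9.949003 (opposite signs)
step 1: m = 1.774000, f(m) = -11.319267 < 0 → root in [1.774000, 2.870000]
step 2: m = 2.322000, f(m) = -2.777050 < 0 → root in [2.322000, 2.870000]
step 3: m = 2.596000, f(m) = 3.001285 > 0 → root in [2.322000, 2.596000]
step 4: m = 2.459000, f(m) = -0.026341 < 0 → root in [2.459000, 2.596000]
step 5: m = 2.527500, f(m) = 1.451893 > 0 → root in [2.459000, 2.527500]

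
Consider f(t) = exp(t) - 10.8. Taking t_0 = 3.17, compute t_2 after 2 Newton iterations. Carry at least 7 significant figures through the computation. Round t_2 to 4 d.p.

2.4071

Newton update: t ← t − f(t)/f'(t).
f'(t) = exp(t)
t_0 = 3.170000: f = 13.007484, f' = 23.807484 → t_1 = 3.170000 - (13.007484)/(23.807484) = 2.623639
t_1 = 2.623639: f = 2.985797, f' = 13.785797 → t_2 = 2.623639 - (2.985797)/(13.785797) = 2.407054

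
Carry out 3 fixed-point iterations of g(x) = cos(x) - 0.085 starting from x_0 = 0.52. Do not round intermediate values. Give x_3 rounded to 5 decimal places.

0.72659

x_1 = g(0.520000) = 0.782819
x_2 = g(0.782819) = 0.623928
x_3 = g(0.623928) = 0.726590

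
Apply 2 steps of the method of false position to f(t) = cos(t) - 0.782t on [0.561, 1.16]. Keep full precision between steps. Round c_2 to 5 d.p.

0.84584

f(0.561000) = 0.408022, f(1.160000) = -0.507780
step 1: c = 0.827875, f(c) = 0.029044 > 0 → new bracket [0.827875, 1.160000]
step 2: c = 0.845844, f(c) = 0.001650 > 0 → new bracket [0.845844, 1.160000]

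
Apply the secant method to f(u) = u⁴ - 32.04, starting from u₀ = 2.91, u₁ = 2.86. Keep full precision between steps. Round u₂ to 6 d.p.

Secant update: u_(k+1) = u_k − f(u_k)·(u_k − u_(k-1))/(f(u_k) − f(u_(k-1))).
f(u_0) = 39.668718, f(u_1) = 34.865856
u_2 = 2.860000 - (34.865856)·(2.860000 - 2.910000)/(34.865856 - (39.668718)) = 2.497030; f(u_2) = 6.837229

2.497030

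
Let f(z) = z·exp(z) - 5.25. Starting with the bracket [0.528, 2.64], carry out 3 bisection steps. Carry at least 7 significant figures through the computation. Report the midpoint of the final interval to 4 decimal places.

f(0.528000) = -4.354756, f(2.640000) = 31.744858 (opposite signs)
step 1: m = 1.584000, f(m) = 2.471073 > 0 → root in [0.528000, 1.584000]
step 2: m = 1.056000, f(m) = -2.214160 < 0 → root in [1.056000, 1.584000]
step 3: m = 1.320000, f(m) = -0.308684 < 0 → root in [1.320000, 1.584000]
Midpoint of [1.320000, 1.584000] = 1.452000

1.4520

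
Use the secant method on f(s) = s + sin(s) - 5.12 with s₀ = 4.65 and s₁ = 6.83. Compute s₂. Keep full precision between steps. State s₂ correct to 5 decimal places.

5.51542

Secant update: s_(k+1) = s_k − f(s_k)·(s_k − s_(k-1))/(f(s_k) − f(s_(k-1))).
f(s_0) = -1.468054, f(s_1) = 2.229969
s_2 = 6.830000 - (2.229969)·(6.830000 - 4.650000)/(2.229969 - (-1.468054)) = 5.515424; f(s_2) = -0.299102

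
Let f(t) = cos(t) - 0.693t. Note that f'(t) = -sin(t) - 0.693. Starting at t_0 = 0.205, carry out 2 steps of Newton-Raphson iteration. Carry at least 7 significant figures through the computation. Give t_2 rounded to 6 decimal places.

t_0 = 0.205000: f = 0.836996, f' = -0.896567 → t_1 = 0.205000 - (0.836996)/(-0.896567) = 1.138556
t_1 = 1.138556: f = -0.370114, f' = -1.601030 → t_2 = 1.138556 - (-0.370114)/(-1.601030) = 0.907384

0.907384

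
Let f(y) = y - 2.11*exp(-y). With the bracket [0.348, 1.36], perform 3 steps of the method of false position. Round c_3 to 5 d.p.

0.87844

f(0.348000) = -1.141869, f(1.360000) = 0.818446
step 1: c = 0.937483, f(c) = 0.111180 > 0 → new bracket [0.348000, 0.937483]
step 2: c = 0.885179, f(c) = 0.014508 > 0 → new bracket [0.348000, 0.885179]
step 3: c = 0.878440, f(c) = 0.001881 > 0 → new bracket [0.348000, 0.878440]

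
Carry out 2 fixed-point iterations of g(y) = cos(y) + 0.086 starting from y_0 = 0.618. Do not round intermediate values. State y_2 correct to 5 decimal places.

0.70680

y_1 = g(0.618000) = 0.901039
y_2 = g(0.901039) = 0.706796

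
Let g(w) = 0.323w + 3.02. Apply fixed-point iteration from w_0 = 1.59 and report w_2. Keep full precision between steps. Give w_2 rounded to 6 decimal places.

4.161343

w_1 = g(1.590000) = 3.533570
w_2 = g(3.533570) = 4.161343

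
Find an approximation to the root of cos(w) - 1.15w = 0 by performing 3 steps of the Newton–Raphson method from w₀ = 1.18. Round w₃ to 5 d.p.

0.67751

Newton update: w ← w − f(w)/f'(w).
f'(w) = -sin(w) - 1.15
w_0 = 1.180000: f = -0.976075, f' = -2.074606 → w_1 = 1.180000 - (-0.976075)/(-2.074606) = 0.709513
w_1 = 0.709513: f = -0.057261, f' = -1.801464 → w_2 = 0.709513 - (-0.057261)/(-1.801464) = 0.677727
w_2 = 0.677727: f = -0.000387, f' = -1.777024 → w_3 = 0.677727 - (-0.000387)/(-1.777024) = 0.677510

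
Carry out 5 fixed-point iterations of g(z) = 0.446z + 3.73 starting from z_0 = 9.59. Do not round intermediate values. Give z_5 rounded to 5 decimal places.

z_1 = g(9.590000) = 8.007140
z_2 = g(8.007140) = 7.301184
z_3 = g(7.301184) = 6.986328
z_4 = g(6.986328) = 6.845902
z_5 = g(6.845902) = 6.783272

6.78327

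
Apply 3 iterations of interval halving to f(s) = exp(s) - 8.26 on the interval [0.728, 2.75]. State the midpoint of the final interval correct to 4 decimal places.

2.1181

f(0.728000) = -6.189065, f(2.750000) = 7.382632 (opposite signs)
step 1: m = 1.739000, f(m) = -2.568351 < 0 → root in [1.739000, 2.750000]
step 2: m = 2.244500, f(m) = 1.175697 > 0 → root in [1.739000, 2.244500]
step 3: m = 1.991750, f(m) = -0.931653 < 0 → root in [1.991750, 2.244500]
Midpoint of [1.991750, 2.244500] = 2.118125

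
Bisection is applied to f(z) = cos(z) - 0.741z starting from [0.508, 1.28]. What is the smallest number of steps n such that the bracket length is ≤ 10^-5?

Initial width b − a = 1.28 − 0.508 = 0.772000.
After n steps the width is (b−a)/2^n; need (b−a)/2^n ≤ 10^-5.
So n ≥ log₂(0.772000/10^-5) = log₂(77200.0000) ≈ 16.2363.
Hence n = 17.

17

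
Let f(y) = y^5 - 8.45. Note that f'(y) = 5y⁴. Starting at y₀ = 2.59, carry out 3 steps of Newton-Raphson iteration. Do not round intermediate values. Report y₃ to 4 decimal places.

Newton update: y ← y − f(y)/f'(y).
y_0 = 2.590000: f = 108.096389, f' = 224.993028 → y_1 = 2.590000 - (108.096389)/(224.993028) = 2.109557
y_1 = 2.109557: f = 33.328807, f' = 99.022715 → y_2 = 2.109557 - (33.328807)/(99.022715) = 1.772979
y_2 = 1.772979: f = 9.069365, f' = 49.406569 → y_3 = 1.772979 - (9.069365)/(49.406569) = 1.589413

1.5894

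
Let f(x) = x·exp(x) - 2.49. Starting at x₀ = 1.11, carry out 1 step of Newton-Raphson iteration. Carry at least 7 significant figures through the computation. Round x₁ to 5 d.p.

f'(x) = (x + 1)·exp(x)
x_0 = 1.110000: f = 0.878138, f' = 6.402496 → x_1 = 1.110000 - (0.878138)/(6.402496) = 0.972844

0.97284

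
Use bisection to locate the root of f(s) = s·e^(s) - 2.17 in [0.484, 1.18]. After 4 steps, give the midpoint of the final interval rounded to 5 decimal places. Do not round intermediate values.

f(0.484000) = -1.384685, f(1.180000) = 1.670162 (opposite signs)
step 1: m = 0.832000, f(m) = -0.258139 < 0 → root in [0.832000, 1.180000]
step 2: m = 1.006000, f(m) = 0.581048 > 0 → root in [0.832000, 1.006000]
step 3: m = 0.919000, f(m) = 0.133733 > 0 → root in [0.832000, 0.919000]
step 4: m = 0.875500, f(m) = -0.068734 < 0 → root in [0.875500, 0.919000]
Midpoint of [0.875500, 0.919000] = 0.897250

0.89725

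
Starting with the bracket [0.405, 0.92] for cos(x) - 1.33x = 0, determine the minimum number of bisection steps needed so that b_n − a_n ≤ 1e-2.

Initial width b − a = 0.92 − 0.405 = 0.515000.
After n steps the width is (b−a)/2^n; need (b−a)/2^n ≤ 1e-2.
So n ≥ log₂(0.515000/1e-2) = log₂(51.5000) ≈ 5.6865.
Hence n = 6.

6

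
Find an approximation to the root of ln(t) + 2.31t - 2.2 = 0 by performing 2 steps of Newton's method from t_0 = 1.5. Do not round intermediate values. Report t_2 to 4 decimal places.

Newton update: t ← t − f(t)/f'(t).
f'(t) = 1/t + 2.31
t_0 = 1.500000: f = 1.670465, f' = 2.976667 → t_1 = 1.500000 - (1.670465)/(2.976667) = 0.938814
t_1 = 0.938814: f = -0.094479, f' = 3.375174 → t_2 = 0.938814 - (-0.094479)/(3.375174) = 0.966806

0.9668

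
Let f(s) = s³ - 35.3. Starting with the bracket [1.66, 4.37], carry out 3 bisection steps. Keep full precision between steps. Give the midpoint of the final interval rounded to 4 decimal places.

f(1.660000) = -30.725704, f(4.370000) = 48.153453 (opposite signs)
step 1: m = 3.015000, f(m) = -7.892972 < 0 → root in [3.015000, 4.370000]
step 2: m = 3.692500, f(m) = 15.045599 > 0 → root in [3.015000, 3.692500]
step 3: m = 3.353750, f(m) = 2.421770 > 0 → root in [3.015000, 3.353750]
Midpoint of [3.015000, 3.353750] = 3.184375

3.1844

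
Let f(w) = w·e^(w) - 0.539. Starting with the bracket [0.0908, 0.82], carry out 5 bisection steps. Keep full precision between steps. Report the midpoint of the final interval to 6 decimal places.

f(0.090800) = -0.439569, f(0.820000) = 1.322810 (opposite signs)
step 1: m = 0.455400, f(m) = 0.179077 > 0 → root in [0.090800, 0.455400]
step 2: m = 0.273100, f(m) = -0.180138 < 0 → root in [0.273100, 0.455400]
step 3: m = 0.364250, f(m) = -0.014686 < 0 → root in [0.364250, 0.455400]
step 4: m = 0.409825, f(m) = 0.078424 > 0 → root in [0.364250, 0.409825]
step 5: m = 0.387037, f(m) = 0.030956 > 0 → root in [0.364250, 0.387037]
Midpoint of [0.364250, 0.387037] = 0.375644

0.375644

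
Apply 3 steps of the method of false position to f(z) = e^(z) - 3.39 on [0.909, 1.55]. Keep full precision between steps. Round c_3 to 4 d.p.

f(0.909000) = -0.908161, f(1.550000) = 1.321470
step 1: c = 1.170088, f(c) = -0.167722 < 0 → new bracket [1.170088, 1.550000]
step 2: c = 1.212877, f(c) = -0.026855 < 0 → new bracket [1.212877, 1.550000]
step 3: c = 1.219591, f(c) = -0.004197 < 0 → new bracket [1.219591, 1.550000]

1.2196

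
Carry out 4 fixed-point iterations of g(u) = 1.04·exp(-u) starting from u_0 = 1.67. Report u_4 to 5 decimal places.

0.66829

u_1 = g(1.670000) = 0.195777
u_2 = g(0.195777) = 0.855083
u_3 = g(0.855083) = 0.442258
u_4 = g(0.442258) = 0.668287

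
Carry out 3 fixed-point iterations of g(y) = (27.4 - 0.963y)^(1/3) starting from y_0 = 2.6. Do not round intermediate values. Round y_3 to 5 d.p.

y_1 = g(2.600000) = 2.919965
y_2 = g(2.919965) = 2.907869
y_3 = g(2.907869) = 2.908328

2.90833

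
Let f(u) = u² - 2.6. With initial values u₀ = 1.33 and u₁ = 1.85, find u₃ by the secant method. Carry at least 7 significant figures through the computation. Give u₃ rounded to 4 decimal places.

f(u_0) = -0.831100, f(u_1) = 0.822500
u_2 = 1.850000 - (0.822500)·(1.850000 - 1.330000)/(0.822500 - (-0.831100)) = 1.591352; f(u_2) = -0.067598
u_3 = 1.591352 - (-0.067598)·(1.591352 - 1.850000)/(-0.067598 - (0.822500)) = 1.610995; f(u_3) = -0.004695

1.6110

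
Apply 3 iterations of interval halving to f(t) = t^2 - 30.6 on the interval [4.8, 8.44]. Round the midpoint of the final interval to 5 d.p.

5.48250

f(4.800000) = -7.560000, f(8.440000) = 40.633600 (opposite signs)
step 1: m = 6.620000, f(m) = 13.224400 > 0 → root in [4.800000, 6.620000]
step 2: m = 5.710000, f(m) = 2.004100 > 0 → root in [4.800000, 5.710000]
step 3: m = 5.255000, f(m) = -2.984975 < 0 → root in [5.255000, 5.710000]
Midpoint of [5.255000, 5.710000] = 5.482500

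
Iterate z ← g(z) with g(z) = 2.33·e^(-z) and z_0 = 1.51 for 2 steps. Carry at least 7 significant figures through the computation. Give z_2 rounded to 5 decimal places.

1.39257

z_1 = g(1.510000) = 0.514720
z_2 = g(0.514720) = 1.392566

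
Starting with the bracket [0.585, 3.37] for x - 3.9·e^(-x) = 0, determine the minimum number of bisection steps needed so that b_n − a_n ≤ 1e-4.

15

Initial width b − a = 3.37 − 0.585 = 2.785000.
After n steps the width is (b−a)/2^n; need (b−a)/2^n ≤ 1e-4.
So n ≥ log₂(2.785000/1e-4) = log₂(27850.0000) ≈ 14.7654.
Hence n = 15.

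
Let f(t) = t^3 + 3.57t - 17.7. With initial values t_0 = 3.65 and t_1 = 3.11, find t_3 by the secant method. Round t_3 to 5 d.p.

2.24639

f(t_0) = 43.957625, f(t_1) = 23.482931
t_2 = 3.110000 - (23.482931)·(3.110000 - 3.650000)/(23.482931 - (43.957625)) = 2.490661; f(t_2) = 6.642200
t_3 = 2.490661 - (6.642200)·(2.490661 - 3.110000)/(6.642200 - (23.482931)) = 2.246385; f(t_3) = 1.655411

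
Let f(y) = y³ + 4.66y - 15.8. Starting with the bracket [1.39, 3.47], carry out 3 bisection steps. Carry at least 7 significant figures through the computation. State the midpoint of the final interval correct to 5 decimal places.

f(1.390000) = -6.636981, f(3.470000) = 42.152123 (opposite signs)
step 1: m = 2.430000, f(m) = 9.872707 > 0 → root in [1.390000, 2.430000]
step 2: m = 1.910000, f(m) = 0.068471 > 0 → root in [1.390000, 1.910000]
step 3: m = 1.650000, f(m) = -3.618875 < 0 → root in [1.650000, 1.910000]
Midpoint of [1.650000, 1.910000] = 1.780000

1.78000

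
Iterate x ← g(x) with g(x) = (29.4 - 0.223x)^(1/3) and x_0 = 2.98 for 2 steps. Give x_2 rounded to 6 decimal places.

x_1 = g(2.980000) = 3.062946
x_2 = g(3.062946) = 3.062289

3.062289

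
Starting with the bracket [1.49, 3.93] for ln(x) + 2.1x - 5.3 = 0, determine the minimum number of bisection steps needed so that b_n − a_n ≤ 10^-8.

Initial width b − a = 3.93 − 1.49 = 2.440000.
After n steps the width is (b−a)/2^n; need (b−a)/2^n ≤ 10^-8.
So n ≥ log₂(2.440000/10^-8) = log₂(244000000.0000) ≈ 27.8623.
Hence n = 28.

28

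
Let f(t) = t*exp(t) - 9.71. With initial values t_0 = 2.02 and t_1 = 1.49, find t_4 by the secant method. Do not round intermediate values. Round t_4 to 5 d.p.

f(t_0) = 5.517416, f(t_1) = -3.098728
t_2 = 1.490000 - (-3.098728)·(1.490000 - 2.020000)/(-3.098728 - (5.517416)) = 1.680610; f(t_2) = -0.687087
t_3 = 1.680610 - (-0.687087)·(1.680610 - 1.490000)/(-0.687087 - (-3.098728)) = 1.734916; f(t_3) = 0.124287
t_4 = 1.734916 - (0.124287)·(1.734916 - 1.680610)/(0.124287 - (-0.687087)) = 1.726597; f(t_4) = -0.003944

1.72660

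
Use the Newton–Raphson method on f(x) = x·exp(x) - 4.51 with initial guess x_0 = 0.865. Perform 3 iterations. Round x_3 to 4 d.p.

f'(x) = (x + 1)·exp(x)
x_0 = 0.865000: f = -2.455620, f' = 4.429386 → x_1 = 0.865000 - (-2.455620)/(4.429386) = 1.419393
x_1 = 1.419393: f = 1.358634, f' = 10.003243 → x_2 = 1.419393 - (1.358634)/(10.003243) = 1.283573
x_2 = 1.283573: f = 0.123077, f' = 8.242592 → x_3 = 1.283573 - (0.123077)/(8.242592) = 1.268642

1.2686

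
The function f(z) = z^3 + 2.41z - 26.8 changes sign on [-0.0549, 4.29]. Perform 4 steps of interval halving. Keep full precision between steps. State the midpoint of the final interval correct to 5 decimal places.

f(-0.054900) = -26.932474, f(4.290000) = 62.492489 (opposite signs)
step 1: m = 2.117550, f(m) = -12.201572 < 0 → root in [2.117550, 4.290000]
step 2: m = 3.203775, f(m) = 13.805203 > 0 → root in [2.117550, 3.203775]
step 3: m = 2.660662, f(m) = -1.552641 < 0 → root in [2.660662, 3.203775]
step 4: m = 2.932219, f(m) = 5.477591 > 0 → root in [2.660662, 2.932219]
Midpoint of [2.660662, 2.932219] = 2.796441

2.79644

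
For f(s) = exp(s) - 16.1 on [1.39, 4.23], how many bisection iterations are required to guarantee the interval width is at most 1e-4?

15

Initial width b − a = 4.23 − 1.39 = 2.840000.
After n steps the width is (b−a)/2^n; need (b−a)/2^n ≤ 1e-4.
So n ≥ log₂(2.840000/1e-4) = log₂(28400.0000) ≈ 14.7936.
Hence n = 15.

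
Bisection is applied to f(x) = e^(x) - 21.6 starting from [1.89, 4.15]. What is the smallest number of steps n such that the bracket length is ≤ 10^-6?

22

Initial width b − a = 4.15 − 1.89 = 2.260000.
After n steps the width is (b−a)/2^n; need (b−a)/2^n ≤ 10^-6.
So n ≥ log₂(2.260000/10^-6) = log₂(2260000.0000) ≈ 21.1079.
Hence n = 22.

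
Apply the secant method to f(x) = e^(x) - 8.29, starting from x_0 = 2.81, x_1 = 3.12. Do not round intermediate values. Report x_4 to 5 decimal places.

2.12874

f(x_0) = 8.319918, f(x_1) = 14.356380
x_2 = 3.120000 - (14.356380)·(3.120000 - 2.810000)/(14.356380 - (8.319918)) = 2.382734; f(x_2) = 2.544484
x_3 = 2.382734 - (2.544484)·(2.382734 - 3.120000)/(2.544484 - (14.356380)) = 2.223914; f(x_3) = 0.953442
x_4 = 2.223914 - (0.953442)·(2.223914 - 2.382734)/(0.953442 - (2.544484)) = 2.128741; f(x_4) = 0.114276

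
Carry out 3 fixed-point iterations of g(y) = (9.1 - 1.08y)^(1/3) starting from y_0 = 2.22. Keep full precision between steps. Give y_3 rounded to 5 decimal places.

1.91546

y_1 = g(2.220000) = 1.885429
y_2 = g(1.885429) = 1.918720
y_3 = g(1.918720) = 1.915459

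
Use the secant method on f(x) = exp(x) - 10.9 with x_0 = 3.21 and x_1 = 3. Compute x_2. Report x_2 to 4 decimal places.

2.5890

Secant update: x_(k+1) = x_k − f(x_k)·(x_k − x_(k-1))/(f(x_k) − f(x_(k-1))).
f(x_0) = 13.879086, f(x_1) = 9.185537
x_2 = 3.000000 - (9.185537)·(3.000000 - 3.210000)/(9.185537 - (13.879086)) = 2.589018; f(x_2) = 2.416693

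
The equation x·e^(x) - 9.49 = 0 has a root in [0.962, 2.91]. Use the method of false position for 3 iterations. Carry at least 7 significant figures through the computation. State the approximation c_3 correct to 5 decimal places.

False-position update: c = (a·f(b) − b·f(a))/(f(b) − f(a)); replace the endpoint whose sign matches f(c).
f(0.962000) = -6.972518, f(2.910000) = 43.928284
step 1: c = 1.228842, f(c) = -5.290716 < 0 → new bracket [1.228842, 2.910000]
step 2: c = 1.409555, f(c) = -3.719092 < 0 → new bracket [1.409555, 2.910000]
step 3: c = 1.526672, f(c) = -2.462987 < 0 → new bracket [1.526672, 2.910000]

1.52667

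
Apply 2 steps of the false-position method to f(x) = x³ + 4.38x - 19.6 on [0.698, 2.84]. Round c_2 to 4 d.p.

False-position update: c = (a·f(b) − b·f(a))/(f(b) − f(a)); replace the endpoint whose sign matches f(c).
f(0.698000) = -16.202692, f(2.840000) = 15.745504
step 1: c = 1.784326, f(c) = -6.103676 < 0 → new bracket [1.784326, 2.840000]
step 2: c = 2.079234, f(c) = -1.503982 < 0 → new bracket [2.079234, 2.840000]

2.0792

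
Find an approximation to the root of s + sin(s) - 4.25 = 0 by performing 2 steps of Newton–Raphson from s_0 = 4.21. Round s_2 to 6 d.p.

Newton update: s ← s − f(s)/f'(s).
f'(s) = 1 + cos(s)
s_0 = 4.210000: f = -0.916435, f' = 0.518479 → s_1 = 4.210000 - (-0.916435)/(0.518479) = 5.977543
s_1 = 5.977543: f = 1.426638, f' = 1.953654 → s_2 = 5.977543 - (1.426638)/(1.953654) = 5.247303

5.247303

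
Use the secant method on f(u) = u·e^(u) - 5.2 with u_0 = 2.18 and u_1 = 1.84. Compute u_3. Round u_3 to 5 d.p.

f(u_0) = 14.084948, f(u_1) = 6.385630
u_2 = 1.840000 - (6.385630)·(1.840000 - 2.180000)/(6.385630 - (14.084948)) = 1.558012; f(u_2) = 2.199577
u_3 = 1.558012 - (2.199577)·(1.558012 - 1.840000)/(2.199577 - (6.385630)) = 1.409841; f(u_3) = 0.573723

1.40984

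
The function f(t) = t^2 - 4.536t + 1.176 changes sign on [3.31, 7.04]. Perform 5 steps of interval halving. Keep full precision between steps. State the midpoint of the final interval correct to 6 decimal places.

f(3.310000) = -2.882060, f(7.040000) = 18.804160 (opposite signs)
step 1: m = 5.175000, f(m) = 4.482825 > 0 → root in [3.310000, 5.175000]
step 2: m = 4.242500, f(m) = -0.069174 < 0 → root in [4.242500, 5.175000]
step 3: m = 4.708750, f(m) = 1.989437 > 0 → root in [4.242500, 4.708750]
step 4: m = 4.475625, f(m) = 0.905784 > 0 → root in [4.242500, 4.475625]
step 5: m = 4.359063, f(m) = 0.404718 > 0 → root in [4.242500, 4.359063]
Midpoint of [4.242500, 4.359063] = 4.300781

4.300781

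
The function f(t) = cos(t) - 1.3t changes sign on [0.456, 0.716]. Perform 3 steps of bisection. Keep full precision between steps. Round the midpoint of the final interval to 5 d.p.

0.63475

f(0.456000) = 0.305021, f(0.716000) = -0.176363 (opposite signs)
step 1: m = 0.586000, f(m) = 0.071359 > 0 → root in [0.586000, 0.716000]
step 2: m = 0.651000, f(m) = -0.050822 < 0 → root in [0.586000, 0.651000]
step 3: m = 0.618500, f(m) = 0.010699 > 0 → root in [0.618500, 0.651000]
Midpoint of [0.618500, 0.651000] = 0.634750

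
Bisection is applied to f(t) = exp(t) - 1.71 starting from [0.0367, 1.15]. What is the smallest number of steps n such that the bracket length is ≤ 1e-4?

14

Initial width b − a = 1.15 − 0.0367 = 1.113300.
After n steps the width is (b−a)/2^n; need (b−a)/2^n ≤ 1e-4.
So n ≥ log₂(1.113300/1e-4) = log₂(11133.0000) ≈ 13.4426.
Hence n = 14.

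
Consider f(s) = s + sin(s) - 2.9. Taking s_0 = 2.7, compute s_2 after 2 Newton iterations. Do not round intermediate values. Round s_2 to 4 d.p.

1.4841

f'(s) = 1 + cos(s)
s_0 = 2.700000: f = 0.227380, f' = 0.095928 → s_1 = 2.700000 - (0.227380)/(0.095928) = 0.329678
s_1 = 0.329678: f = -2.246583, f' = 1.946147 → s_2 = 0.329678 - (-2.246583)/(1.946147) = 1.484053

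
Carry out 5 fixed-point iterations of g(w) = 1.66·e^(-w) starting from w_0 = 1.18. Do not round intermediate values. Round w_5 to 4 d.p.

w_1 = g(1.180000) = 0.510083
w_2 = g(0.510083) = 0.996740
w_3 = g(0.996740) = 0.612674
w_4 = g(0.612674) = 0.899554
w_5 = g(0.899554) = 0.675207

0.6752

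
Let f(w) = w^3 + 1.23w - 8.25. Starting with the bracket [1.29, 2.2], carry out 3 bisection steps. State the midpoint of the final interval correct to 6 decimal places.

f(1.290000) = -4.516611, f(2.200000) = 5.104000 (opposite signs)
step 1: m = 1.745000, f(m) = -0.790081 < 0 → root in [1.745000, 2.200000]
step 2: m = 1.972500, f(m) = 1.850692 > 0 → root in [1.745000, 1.972500]
step 3: m = 1.858750, f(m) = 0.458154 > 0 → root in [1.745000, 1.858750]
Midpoint of [1.745000, 1.858750] = 1.801875

1.801875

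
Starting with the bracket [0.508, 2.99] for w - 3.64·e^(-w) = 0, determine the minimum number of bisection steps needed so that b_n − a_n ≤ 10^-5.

Initial width b − a = 2.99 − 0.508 = 2.482000.
After n steps the width is (b−a)/2^n; need (b−a)/2^n ≤ 10^-5.
So n ≥ log₂(2.482000/10^-5) = log₂(248200.0000) ≈ 17.9211.
Hence n = 18.

18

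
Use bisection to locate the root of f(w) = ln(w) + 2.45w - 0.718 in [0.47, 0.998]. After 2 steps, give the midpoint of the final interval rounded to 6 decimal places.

0.536000

f(0.470000) = -0.321523, f(0.998000) = 1.725098 (opposite signs)
step 1: m = 0.734000, f(m) = 0.771054 > 0 → root in [0.470000, 0.734000]
step 2: m = 0.602000, f(m) = 0.249402 > 0 → root in [0.470000, 0.602000]
Midpoint of [0.470000, 0.602000] = 0.536000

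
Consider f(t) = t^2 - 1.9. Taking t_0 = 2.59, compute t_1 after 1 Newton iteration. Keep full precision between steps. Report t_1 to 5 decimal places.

1.66180

f'(t) = 2t
t_0 = 2.590000: f = 4.808100, f' = 5.180000 → t_1 = 2.590000 - (4.808100)/(5.180000) = 1.661795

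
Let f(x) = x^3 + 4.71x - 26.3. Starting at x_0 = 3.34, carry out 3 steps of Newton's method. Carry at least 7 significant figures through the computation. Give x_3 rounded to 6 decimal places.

f'(x) = 3x^2 + 4.71
x_0 = 3.340000: f = 26.691104, f' = 38.176800 → x_1 = 3.340000 - (26.691104)/(38.176800) = 2.640855
x_1 = 2.640855: f = 4.556064, f' = 25.632352 → x_2 = 2.640855 - (4.556064)/(25.632352) = 2.463109
x_2 = 2.463109: f = 0.244689, f' = 22.910714 → x_3 = 2.463109 - (0.244689)/(22.910714) = 2.452429

2.452429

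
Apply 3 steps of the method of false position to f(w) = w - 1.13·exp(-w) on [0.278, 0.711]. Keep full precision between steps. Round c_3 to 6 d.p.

0.612500

f(0.278000) = -0.577745, f(0.711000) = 0.155997
step 1: c = 0.618942, f(c) = 0.010421 > 0 → new bracket [0.278000, 0.618942]
step 2: c = 0.612901, f(c) = 0.000693 > 0 → new bracket [0.278000, 0.612901]
step 3: c = 0.612500, f(c) = 0.000046 > 0 → new bracket [0.278000, 0.612500]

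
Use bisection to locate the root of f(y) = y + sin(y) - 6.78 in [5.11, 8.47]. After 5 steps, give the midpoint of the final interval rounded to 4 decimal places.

f(5.110000) = -2.591989, f(8.470000) = 2.506185 (opposite signs)
step 1: m = 6.790000, f(m) = 0.495395 > 0 → root in [5.110000, 6.790000]
step 2: m = 5.950000, f(m) = -1.157055 < 0 → root in [5.950000, 6.790000]
step 3: m = 6.370000, f(m) = -0.323294 < 0 → root in [6.370000, 6.790000]
step 4: m = 6.580000, f(m) = 0.092476 > 0 → root in [6.370000, 6.580000]
step 5: m = 6.475000, f(m) = -0.114359 < 0 → root in [6.475000, 6.580000]
Midpoint of [6.475000, 6.580000] = 6.527500

6.5275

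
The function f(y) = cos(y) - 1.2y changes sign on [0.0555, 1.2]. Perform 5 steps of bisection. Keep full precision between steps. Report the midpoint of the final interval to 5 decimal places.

0.64563

f(0.055500) = 0.931860, f(1.200000) = -1.077642 (opposite signs)
step 1: m = 0.627750, f(m) = 0.056051 > 0 → root in [0.627750, 1.200000]
step 2: m = 0.913875, f(m) = -0.485968 < 0 → root in [0.627750, 0.913875]
step 3: m = 0.770813, f(m) = -0.207630 < 0 → root in [0.627750, 0.770813]
step 4: m = 0.699281, f(m) = -0.073832 < 0 → root in [0.627750, 0.699281]
step 5: m = 0.663516, f(m) = -0.008387 < 0 → root in [0.627750, 0.663516]
Midpoint of [0.627750, 0.663516] = 0.645633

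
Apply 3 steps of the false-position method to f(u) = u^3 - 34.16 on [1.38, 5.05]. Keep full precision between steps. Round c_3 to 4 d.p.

False-position update: c = (a·f(b) − b·f(a))/(f(b) − f(a)); replace the endpoint whose sign matches f(c).
f(1.380000) = -31.531928, f(5.050000) = 94.627625
step 1: c = 2.297268, f(c) = -22.036298 < 0 → new bracket [2.297268, 5.050000]
step 2: c = 2.817224, f(c) = -11.800403 < 0 → new bracket [2.817224, 5.050000]
step 3: c = 3.064787, f(c) = -5.372708 < 0 → new bracket [3.064787, 5.050000]

3.0648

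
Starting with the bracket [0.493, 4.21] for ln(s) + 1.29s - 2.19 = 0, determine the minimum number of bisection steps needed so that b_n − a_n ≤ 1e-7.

26

Initial width b − a = 4.21 − 0.493 = 3.717000.
After n steps the width is (b−a)/2^n; need (b−a)/2^n ≤ 1e-7.
So n ≥ log₂(3.717000/1e-7) = log₂(37170000.0000) ≈ 25.1476.
Hence n = 26.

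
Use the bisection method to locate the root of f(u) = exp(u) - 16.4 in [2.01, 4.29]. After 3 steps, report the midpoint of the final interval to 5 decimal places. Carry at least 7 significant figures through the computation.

f(2.010000) = -8.936683, f(4.290000) = 56.566468 (opposite signs)
step 1: m = 3.150000, f(m) = 6.936065 > 0 → root in [2.010000, 3.150000]
step 2: m = 2.580000, f(m) = -3.202862 < 0 → root in [2.580000, 3.150000]
step 3: m = 2.865000, f(m) = 1.149053 > 0 → root in [2.580000, 2.865000]
Midpoint of [2.580000, 2.865000] = 2.722500

2.72250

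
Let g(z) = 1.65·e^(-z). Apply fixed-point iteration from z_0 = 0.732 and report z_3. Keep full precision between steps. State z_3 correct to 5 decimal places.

0.78239

z_1 = g(0.732000) = 0.793561
z_2 = g(0.793561) = 0.746182
z_3 = g(0.746182) = 0.782386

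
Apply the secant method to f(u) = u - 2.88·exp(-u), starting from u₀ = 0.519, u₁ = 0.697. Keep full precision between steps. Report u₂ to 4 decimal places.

Secant update: u_(k+1) = u_k − f(u_k)·(u_k − u_(k-1))/(f(u_k) − f(u_(k-1))).
f(u_0) = -1.194932, f(u_1) = -0.737463
u_2 = 0.697000 - (-0.737463)·(0.697000 - 0.519000)/(-0.737463 - (-1.194932)) = 0.983944; f(u_2) = -0.092697

0.9839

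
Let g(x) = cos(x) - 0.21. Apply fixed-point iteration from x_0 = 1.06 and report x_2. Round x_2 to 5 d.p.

x_1 = g(1.060000) = 0.278872
x_2 = g(0.278872) = 0.751367

0.75137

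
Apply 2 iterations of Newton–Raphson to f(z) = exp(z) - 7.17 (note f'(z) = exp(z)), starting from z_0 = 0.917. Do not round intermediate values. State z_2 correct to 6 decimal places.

2.226465

Newton update: z ← z − f(z)/f'(z).
z_0 = 0.917000: f = -4.668226, f' = 2.501774 → z_1 = 0.917000 - (-4.668226)/(2.501774) = 2.782967
z_1 = 2.782967: f = 8.996910, f' = 16.166910 → z_2 = 2.782967 - (8.996910)/(16.166910) = 2.226465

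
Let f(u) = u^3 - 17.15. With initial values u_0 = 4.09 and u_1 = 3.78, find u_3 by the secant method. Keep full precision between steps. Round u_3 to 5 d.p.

f(u_0) = 51.267929, f(u_1) = 36.860152
u_2 = 3.780000 - (36.860152)·(3.780000 - 4.090000)/(36.860152 - (51.267929)) = 2.986911; f(u_2) = 9.498141
u_3 = 2.986911 - (9.498141)·(2.986911 - 3.780000)/(9.498141 - (36.860152)) = 2.711607; f(u_3) = 2.787943

2.71161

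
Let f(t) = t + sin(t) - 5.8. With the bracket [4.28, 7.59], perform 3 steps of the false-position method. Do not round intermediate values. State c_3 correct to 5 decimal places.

f(4.280000) = -2.427967, f(7.590000) = 2.755359
step 1: c = 5.830466, f(c) = -0.406946 < 0 → new bracket [5.830466, 7.590000]
step 2: c = 6.056895, f(c) = 0.032530 > 0 → new bracket [5.830466, 6.056895]
step 3: c = 6.040134, f(c) = -0.000531 < 0 → new bracket [6.040134, 6.056895]

6.04013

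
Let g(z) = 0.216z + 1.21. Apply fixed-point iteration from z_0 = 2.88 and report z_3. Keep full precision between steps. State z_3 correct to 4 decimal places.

1.5568

z_1 = g(2.880000) = 1.832080
z_2 = g(1.832080) = 1.605729
z_3 = g(1.605729) = 1.556838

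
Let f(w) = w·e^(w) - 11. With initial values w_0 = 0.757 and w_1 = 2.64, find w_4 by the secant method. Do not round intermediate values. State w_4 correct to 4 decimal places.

1.9326

f(w_0) = -9.386174, f(w_1) = 25.994858
w_2 = 2.640000 - (25.994858)·(2.640000 - 0.757000)/(25.994858 - (-9.386174)) = 1.256538; f(w_2) = -6.585485
w_3 = 1.256538 - (-6.585485)·(1.256538 - 2.640000)/(-6.585485 - (25.994858)) = 1.536178; f(w_3) = -3.861695
w_4 = 1.536178 - (-3.861695)·(1.536178 - 1.256538)/(-3.861695 - (-6.585485)) = 1.932642; f(w_4) = 2.350180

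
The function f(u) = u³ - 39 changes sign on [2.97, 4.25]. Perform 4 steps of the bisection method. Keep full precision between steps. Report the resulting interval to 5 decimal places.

f(2.970000) = -12.801927, f(4.250000) = 37.765625 (opposite signs)
step 1: m = 3.610000, f(m) = 8.045881 > 0 → root in [2.970000, 3.610000]
step 2: m = 3.290000, f(m) = -3.388711 < 0 → root in [3.290000, 3.610000]
step 3: m = 3.450000, f(m) = 2.063625 > 0 → root in [3.290000, 3.450000]
step 4: m = 3.370000, f(m) = -0.727247 < 0 → root in [3.370000, 3.450000]

[3.37000, 3.45000]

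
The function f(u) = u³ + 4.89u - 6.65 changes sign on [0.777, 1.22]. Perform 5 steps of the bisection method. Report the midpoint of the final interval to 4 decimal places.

f(0.777000) = -2.381373, f(1.220000) = 1.131648 (opposite signs)
step 1: m = 0.998500, f(m) = -0.771828 < 0 → root in [0.998500, 1.220000]
step 2: m = 1.109250, f(m) = 0.139093 > 0 → root in [0.998500, 1.109250]
step 3: m = 1.053875, f(m) = -0.326062 < 0 → root in [1.053875, 1.109250]
step 4: m = 1.081562, f(m) = -0.095972 < 0 → root in [1.081562, 1.109250]
step 5: m = 1.095406, f(m) = 0.020931 > 0 → root in [1.081562, 1.095406]
Midpoint of [1.081562, 1.095406] = 1.088484

1.0885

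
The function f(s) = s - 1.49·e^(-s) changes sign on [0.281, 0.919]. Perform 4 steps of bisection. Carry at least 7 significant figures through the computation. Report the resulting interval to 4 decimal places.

[0.7196, 0.7595]

f(0.281000) = -0.843992, f(0.919000) = 0.324613 (opposite signs)
step 1: m = 0.600000, f(m) = -0.217729 < 0 → root in [0.600000, 0.919000]
step 2: m = 0.759500, f(m) = 0.062329 > 0 → root in [0.600000, 0.759500]
step 3: m = 0.679750, f(m) = -0.075298 < 0 → root in [0.679750, 0.759500]
step 4: m = 0.719625, f(m) = -0.005908 < 0 → root in [0.719625, 0.759500]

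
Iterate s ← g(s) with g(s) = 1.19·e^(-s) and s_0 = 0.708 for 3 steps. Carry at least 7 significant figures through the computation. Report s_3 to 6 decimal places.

s_1 = g(0.708000) = 0.586228
s_2 = g(0.586228) = 0.662142
s_3 = g(0.662142) = 0.613737

0.613737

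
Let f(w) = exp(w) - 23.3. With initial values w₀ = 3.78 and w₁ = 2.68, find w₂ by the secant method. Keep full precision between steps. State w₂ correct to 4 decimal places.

3.0080

f(w_0) = 20.516042, f(w_1) = -8.714907
w_2 = 2.680000 - (-8.714907)·(2.680000 - 3.780000)/(-8.714907 - (20.516042)) = 3.007954; f(w_2) = -3.054072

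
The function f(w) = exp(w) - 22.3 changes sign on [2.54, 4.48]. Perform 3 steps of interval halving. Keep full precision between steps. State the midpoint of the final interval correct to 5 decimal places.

f(2.540000) = -9.620329, f(4.480000) = 65.934673 (opposite signs)
step 1: m = 3.510000, f(m) = 11.148268 > 0 → root in [2.540000, 3.510000]
step 2: m = 3.025000, f(m) = -1.705995 < 0 → root in [3.025000, 3.510000]
step 3: m = 3.267500, f(m) = 3.945643 > 0 → root in [3.025000, 3.267500]
Midpoint of [3.025000, 3.267500] = 3.146250

3.14625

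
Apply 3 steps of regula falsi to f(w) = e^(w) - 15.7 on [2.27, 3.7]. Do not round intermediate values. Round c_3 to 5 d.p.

2.72002

False-position update: c = (a·f(b) − b·f(a))/(f(b) − f(a)); replace the endpoint whose sign matches f(c).
f(2.270000) = -6.020599, f(3.700000) = 24.747304
step 1: c = 2.549819, f(c) = -2.895209 < 0 → new bracket [2.549819, 3.700000]
step 2: c = 2.670286, f(c) = -1.255893 < 0 → new bracket [2.670286, 3.700000]
step 3: c = 2.720019, f(c) = -0.519386 < 0 → new bracket [2.720019, 3.700000]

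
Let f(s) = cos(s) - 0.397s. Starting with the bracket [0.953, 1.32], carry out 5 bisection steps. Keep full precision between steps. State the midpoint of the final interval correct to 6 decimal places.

f(0.953000) = 0.200899, f(1.320000) = -0.275865 (opposite signs)
step 1: m = 1.136500, f(m) = -0.030418 < 0 → root in [0.953000, 1.136500]
step 2: m = 1.044750, f(m) = 0.087352 > 0 → root in [1.044750, 1.136500]
step 3: m = 1.090625, f(m) = 0.028953 > 0 → root in [1.090625, 1.136500]
step 4: m = 1.113563, f(m) = -0.000617 < 0 → root in [1.090625, 1.113563]
step 5: m = 1.102094, f(m) = 0.014198 > 0 → root in [1.102094, 1.113563]
Midpoint of [1.102094, 1.113563] = 1.107828

1.107828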